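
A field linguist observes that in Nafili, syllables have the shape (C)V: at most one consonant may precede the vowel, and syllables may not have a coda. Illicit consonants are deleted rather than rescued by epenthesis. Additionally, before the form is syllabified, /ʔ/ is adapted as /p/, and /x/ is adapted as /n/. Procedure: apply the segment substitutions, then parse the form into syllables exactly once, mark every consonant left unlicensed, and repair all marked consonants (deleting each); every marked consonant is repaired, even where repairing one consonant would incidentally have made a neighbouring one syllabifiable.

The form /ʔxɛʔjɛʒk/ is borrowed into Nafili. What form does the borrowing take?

nɛjɛ

Substitution: /ʔ/ → /p/, /x/ → /n/, giving /pnɛpjɛʒk/.
Under (C)V, the unsyllabifiable consonants are /p/, /p/, /ʒ/, /k/ (no codas are permitted; onsets are limited to one consonant).
Deleting the stranded consonants removes /p/, /p/, /ʒ/, /k/.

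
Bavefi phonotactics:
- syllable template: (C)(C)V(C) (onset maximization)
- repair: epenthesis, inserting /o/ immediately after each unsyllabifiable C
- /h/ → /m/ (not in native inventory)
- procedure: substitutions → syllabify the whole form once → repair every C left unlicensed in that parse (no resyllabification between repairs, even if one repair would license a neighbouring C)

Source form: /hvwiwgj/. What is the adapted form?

movwiwgojo

Substitution: /h/ → /m/, giving /mvwiwgj/.
The consonants /m/, /g/, /j/ cannot be parsed into a legal (C)(C)V(C) syllable (at most one coda consonant is licensed; onsets may contain at most 2 consonants).
Inserting the epenthetic vowel yields /m/ → /mo/, /g/ → /go/, /j/ → /jo/.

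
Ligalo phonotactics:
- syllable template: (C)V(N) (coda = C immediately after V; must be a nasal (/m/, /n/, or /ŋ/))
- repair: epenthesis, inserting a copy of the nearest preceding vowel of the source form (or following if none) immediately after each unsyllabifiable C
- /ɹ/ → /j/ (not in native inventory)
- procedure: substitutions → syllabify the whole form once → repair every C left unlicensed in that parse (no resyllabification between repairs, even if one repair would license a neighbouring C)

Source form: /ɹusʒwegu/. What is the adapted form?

Substitution: /ɹ/ → /j/, giving /jusʒwegu/.
Under (C)V(N), the unsyllabifiable consonants are /s/, /ʒ/ (only a nasal (/m/, /n/, or /ŋ/) is licensed in coda position; onsets are limited to one consonant).
Each unlicensed consonant becomes the onset of a new syllable: /s/ → /su/, /ʒ/ → /ʒu/.

jusuʒuwegu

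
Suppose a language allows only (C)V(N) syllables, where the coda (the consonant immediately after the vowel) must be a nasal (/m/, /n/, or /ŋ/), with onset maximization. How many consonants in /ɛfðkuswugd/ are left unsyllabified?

Under (C)V(N), the unsyllabifiable consonants are /f/, /ð/, /s/, /g/, /d/ (only a nasal (/m/, /n/, or /ŋ/) is licensed in coda position; onsets are limited to one consonant).

5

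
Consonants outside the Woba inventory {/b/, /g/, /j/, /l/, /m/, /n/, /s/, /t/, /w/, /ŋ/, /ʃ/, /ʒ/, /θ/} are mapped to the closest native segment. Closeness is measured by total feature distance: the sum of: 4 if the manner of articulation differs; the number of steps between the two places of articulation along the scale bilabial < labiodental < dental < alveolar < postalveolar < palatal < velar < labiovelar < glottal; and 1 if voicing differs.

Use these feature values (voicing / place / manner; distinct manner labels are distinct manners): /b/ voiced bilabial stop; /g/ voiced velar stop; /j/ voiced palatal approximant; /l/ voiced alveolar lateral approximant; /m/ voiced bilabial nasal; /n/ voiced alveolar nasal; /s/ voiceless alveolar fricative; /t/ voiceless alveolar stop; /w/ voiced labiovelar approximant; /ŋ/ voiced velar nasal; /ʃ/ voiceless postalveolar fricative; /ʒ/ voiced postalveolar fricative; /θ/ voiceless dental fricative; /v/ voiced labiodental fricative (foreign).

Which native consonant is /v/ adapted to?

/θ/ is closest: same manner (fricative), place distance 1 (labiodental→dental), voicing differs (+1); total 2. Next closest is /s/ at distance 3.

θ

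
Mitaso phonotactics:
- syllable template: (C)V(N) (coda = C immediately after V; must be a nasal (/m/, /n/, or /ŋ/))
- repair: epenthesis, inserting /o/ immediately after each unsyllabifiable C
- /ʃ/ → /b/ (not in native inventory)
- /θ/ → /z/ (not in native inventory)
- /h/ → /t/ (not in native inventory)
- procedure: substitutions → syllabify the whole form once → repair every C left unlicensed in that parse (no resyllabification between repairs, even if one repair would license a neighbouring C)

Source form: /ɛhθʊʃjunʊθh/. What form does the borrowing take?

Substitution: /h/ → /t/, /θ/ → /z/, /ʃ/ → /b/, giving /ɛtzʊbjunʊzt/.
The consonants /t/, /b/, /z/, /t/ cannot be parsed into a legal (C)V(N) syllable (only a nasal (/m/, /n/, or /ŋ/) is licensed in coda position; onsets are limited to one consonant).
Each unlicensed consonant becomes the onset of a new syllable: /t/ → /to/, /b/ → /bo/, /z/ → /zo/, /t/ → /to/.

ɛtozʊbojunʊzoto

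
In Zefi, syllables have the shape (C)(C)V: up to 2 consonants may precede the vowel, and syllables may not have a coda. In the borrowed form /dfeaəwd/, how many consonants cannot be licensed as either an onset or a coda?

The consonants /w/, /d/ cannot be parsed into a legal (C)(C)V syllable (no codas are permitted; onsets may contain at most 2 consonants).

2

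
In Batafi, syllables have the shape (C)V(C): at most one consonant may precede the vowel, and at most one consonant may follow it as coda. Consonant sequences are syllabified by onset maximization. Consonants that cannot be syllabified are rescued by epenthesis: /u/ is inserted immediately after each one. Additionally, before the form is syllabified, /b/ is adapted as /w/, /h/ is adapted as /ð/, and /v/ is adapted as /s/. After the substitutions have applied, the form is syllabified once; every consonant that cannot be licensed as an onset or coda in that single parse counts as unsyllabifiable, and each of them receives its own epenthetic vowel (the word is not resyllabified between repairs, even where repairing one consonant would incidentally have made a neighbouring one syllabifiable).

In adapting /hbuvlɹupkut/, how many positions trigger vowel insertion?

After substitution the input is /ðwuslɹupkut/.
The unsyllabifiable consonants are /ð/, /l/; each receives one epenthetic vowel.

2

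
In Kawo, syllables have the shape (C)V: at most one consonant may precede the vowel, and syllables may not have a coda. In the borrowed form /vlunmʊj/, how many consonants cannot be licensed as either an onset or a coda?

Under (C)V, the unsyllabifiable consonants are /v/, /n/, /j/ (no codas are permitted; onsets are limited to one consonant).

3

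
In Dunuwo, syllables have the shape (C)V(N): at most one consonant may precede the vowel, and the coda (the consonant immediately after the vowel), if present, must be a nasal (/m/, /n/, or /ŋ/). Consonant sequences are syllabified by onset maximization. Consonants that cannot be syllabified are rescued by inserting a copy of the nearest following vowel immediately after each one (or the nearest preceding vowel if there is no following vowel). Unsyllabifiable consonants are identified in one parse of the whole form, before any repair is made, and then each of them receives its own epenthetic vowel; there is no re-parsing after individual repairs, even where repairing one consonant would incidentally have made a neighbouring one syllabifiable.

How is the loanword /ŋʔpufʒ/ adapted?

ŋuʔupufuʒu

The consonants /ŋ/, /ʔ/, /f/, /ʒ/ cannot be parsed into a legal (C)V(N) syllable (only a nasal (/m/, /n/, or /ŋ/) is licensed in coda position; onsets are limited to one consonant).
Inserting the epenthetic vowel yields /ŋ/ → /ŋu/, /ʔ/ → /ʔu/, /f/ → /fu/, /ʒ/ → /ʒu/.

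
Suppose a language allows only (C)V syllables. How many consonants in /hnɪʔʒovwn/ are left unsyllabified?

The consonants /h/, /ʔ/, /v/, /w/, /n/ cannot be parsed into a legal (C)V syllable (no codas are permitted; onsets are limited to one consonant).

5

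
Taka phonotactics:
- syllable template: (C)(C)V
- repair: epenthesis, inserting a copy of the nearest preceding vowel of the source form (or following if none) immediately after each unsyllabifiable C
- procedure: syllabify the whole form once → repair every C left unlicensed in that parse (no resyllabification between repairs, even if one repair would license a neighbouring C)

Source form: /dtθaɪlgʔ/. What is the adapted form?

Under (C)(C)V, the unsyllabifiable consonants are /d/, /l/, /g/, /ʔ/ (no codas are permitted; onsets may contain at most 2 consonants).
Each unlicensed consonant becomes the onset of a new syllable: /d/ → /da/, /l/ → /lɪ/, /g/ → /gɪ/, /ʔ/ → /ʔɪ/.

datθaɪlɪgɪʔɪ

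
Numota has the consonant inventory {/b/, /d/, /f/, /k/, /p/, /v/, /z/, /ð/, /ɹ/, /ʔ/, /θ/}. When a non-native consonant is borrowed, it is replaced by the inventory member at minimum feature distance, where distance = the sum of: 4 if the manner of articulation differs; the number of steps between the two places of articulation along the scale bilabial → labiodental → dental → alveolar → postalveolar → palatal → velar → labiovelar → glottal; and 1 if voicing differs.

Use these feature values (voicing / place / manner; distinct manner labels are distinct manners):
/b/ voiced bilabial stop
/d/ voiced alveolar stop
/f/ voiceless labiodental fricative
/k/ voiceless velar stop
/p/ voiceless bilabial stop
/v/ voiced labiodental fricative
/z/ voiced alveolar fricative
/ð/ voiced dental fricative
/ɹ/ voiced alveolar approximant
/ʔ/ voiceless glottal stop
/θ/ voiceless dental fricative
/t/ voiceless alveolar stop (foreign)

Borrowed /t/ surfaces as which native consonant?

/d/ is closest: same manner (stop), place distance 0 (alveolar→alveolar), voicing differs (+1); total 1. Next closest is /k/ at distance 3.

d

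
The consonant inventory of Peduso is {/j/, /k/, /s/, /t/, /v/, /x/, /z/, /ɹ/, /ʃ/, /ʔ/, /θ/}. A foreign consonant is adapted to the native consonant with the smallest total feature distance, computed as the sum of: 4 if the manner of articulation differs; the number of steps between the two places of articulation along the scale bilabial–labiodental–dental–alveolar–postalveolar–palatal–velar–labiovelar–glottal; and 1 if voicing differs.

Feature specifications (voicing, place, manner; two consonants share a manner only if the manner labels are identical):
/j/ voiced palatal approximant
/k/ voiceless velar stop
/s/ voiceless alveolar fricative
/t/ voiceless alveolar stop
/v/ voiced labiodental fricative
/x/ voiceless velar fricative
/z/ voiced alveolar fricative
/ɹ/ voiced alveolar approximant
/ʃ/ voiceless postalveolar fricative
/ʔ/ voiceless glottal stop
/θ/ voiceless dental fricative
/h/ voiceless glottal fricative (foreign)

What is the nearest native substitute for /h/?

x

/x/ is closest: same manner (fricative), place distance 2 (glottal→velar), same voicing; total 2. Next closest is /ʃ/ at distance 4.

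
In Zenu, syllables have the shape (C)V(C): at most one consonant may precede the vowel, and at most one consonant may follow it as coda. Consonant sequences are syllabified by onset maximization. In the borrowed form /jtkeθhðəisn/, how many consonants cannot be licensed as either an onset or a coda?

Under (C)V(C), the unsyllabifiable consonants are /j/, /t/, /h/, /n/ (at most one coda consonant is licensed; onsets are limited to one consonant).

4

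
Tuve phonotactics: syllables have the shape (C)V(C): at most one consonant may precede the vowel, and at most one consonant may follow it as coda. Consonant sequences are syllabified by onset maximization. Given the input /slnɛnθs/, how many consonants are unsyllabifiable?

The consonants /s/, /l/, /θ/, /s/ cannot be parsed into a legal (C)V(C) syllable (at most one coda consonant is licensed; onsets are limited to one consonant).

4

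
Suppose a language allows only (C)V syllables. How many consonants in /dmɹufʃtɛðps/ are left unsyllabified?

7

Syllabifying with onset maximization leaves /d/, /m/, /f/, /ʃ/, /ð/, /p/, /s/ stranded (no codas are permitted; onsets are limited to one consonant).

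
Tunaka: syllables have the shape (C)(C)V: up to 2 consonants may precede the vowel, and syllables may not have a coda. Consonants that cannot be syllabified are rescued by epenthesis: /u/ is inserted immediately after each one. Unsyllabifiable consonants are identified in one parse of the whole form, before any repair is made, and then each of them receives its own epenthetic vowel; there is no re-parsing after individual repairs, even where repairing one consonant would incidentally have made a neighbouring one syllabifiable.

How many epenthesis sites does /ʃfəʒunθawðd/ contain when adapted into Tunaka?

3

The unsyllabifiable consonants are /w/, /ð/, /d/; each receives one epenthetic vowel.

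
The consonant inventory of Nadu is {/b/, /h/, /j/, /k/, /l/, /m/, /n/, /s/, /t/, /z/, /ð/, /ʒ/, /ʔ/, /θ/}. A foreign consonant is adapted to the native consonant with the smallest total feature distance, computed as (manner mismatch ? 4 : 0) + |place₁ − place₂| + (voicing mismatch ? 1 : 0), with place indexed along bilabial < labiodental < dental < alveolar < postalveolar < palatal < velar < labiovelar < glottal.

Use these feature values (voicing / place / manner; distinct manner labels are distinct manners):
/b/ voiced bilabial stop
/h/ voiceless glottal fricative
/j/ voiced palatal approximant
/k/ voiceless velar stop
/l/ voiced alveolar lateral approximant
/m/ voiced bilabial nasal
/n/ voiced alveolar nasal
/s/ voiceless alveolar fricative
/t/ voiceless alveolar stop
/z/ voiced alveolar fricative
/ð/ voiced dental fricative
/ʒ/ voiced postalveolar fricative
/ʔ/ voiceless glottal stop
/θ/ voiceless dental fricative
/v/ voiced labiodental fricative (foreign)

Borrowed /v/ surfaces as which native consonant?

ð

/ð/ is closest: same manner (fricative), place distance 1 (labiodental→dental), same voicing; total 1. Next closest is /z/ at distance 2.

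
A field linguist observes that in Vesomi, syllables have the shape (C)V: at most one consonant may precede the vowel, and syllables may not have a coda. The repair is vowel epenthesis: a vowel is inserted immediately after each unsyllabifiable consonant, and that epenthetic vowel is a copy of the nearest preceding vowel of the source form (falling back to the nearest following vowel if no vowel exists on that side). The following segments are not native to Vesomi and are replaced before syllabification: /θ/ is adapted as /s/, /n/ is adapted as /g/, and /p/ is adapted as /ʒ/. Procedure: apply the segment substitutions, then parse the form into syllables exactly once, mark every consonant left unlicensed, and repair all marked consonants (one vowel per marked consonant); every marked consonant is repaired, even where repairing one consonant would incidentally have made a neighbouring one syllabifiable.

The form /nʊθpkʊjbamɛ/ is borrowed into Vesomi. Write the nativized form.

gʊsʊʒʊkʊjʊbamɛ

Substitution: /n/ → /g/, /θ/ → /s/, /p/ → /ʒ/, giving /gʊsʒkʊjbamɛ/.
Under (C)V, the unsyllabifiable consonants are /s/, /ʒ/, /j/ (no codas are permitted; onsets are limited to one consonant).
Epenthesis after each stranded consonant: /s/ → /sʊ/, /ʒ/ → /ʒʊ/, /j/ → /jʊ/.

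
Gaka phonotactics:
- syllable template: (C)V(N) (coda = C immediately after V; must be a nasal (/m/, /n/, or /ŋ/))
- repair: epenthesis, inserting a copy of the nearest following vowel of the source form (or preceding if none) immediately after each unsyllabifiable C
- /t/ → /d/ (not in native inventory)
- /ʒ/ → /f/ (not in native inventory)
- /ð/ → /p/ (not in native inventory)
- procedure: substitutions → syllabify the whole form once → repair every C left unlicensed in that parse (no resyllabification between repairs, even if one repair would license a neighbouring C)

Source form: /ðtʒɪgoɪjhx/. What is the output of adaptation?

pɪdɪfɪgoɪjɪhɪxɪ

Substitution: /ð/ → /p/, /t/ → /d/, /ʒ/ → /f/, giving /pdfɪgoɪjhx/.
Under (C)V(N), the unsyllabifiable consonants are /p/, /d/, /j/, /h/, /x/ (only a nasal (/m/, /n/, or /ŋ/) is licensed in coda position; onsets are limited to one consonant).
Each unlicensed consonant becomes the onset of a new syllable: /p/ → /pɪ/, /d/ → /dɪ/, /j/ → /jɪ/, /h/ → /hɪ/, /x/ → /xɪ/.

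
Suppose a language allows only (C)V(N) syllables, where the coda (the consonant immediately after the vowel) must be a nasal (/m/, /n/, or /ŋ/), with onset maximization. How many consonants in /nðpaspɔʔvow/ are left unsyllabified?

5

Under (C)V(N), the unsyllabifiable consonants are /n/, /ð/, /s/, /ʔ/, /w/ (only a nasal (/m/, /n/, or /ŋ/) is licensed in coda position; onsets are limited to one consonant).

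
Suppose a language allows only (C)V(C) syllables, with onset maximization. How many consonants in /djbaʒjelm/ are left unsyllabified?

Syllabifying with onset maximization leaves /d/, /j/, /m/ stranded (at most one coda consonant is licensed; onsets are limited to one consonant).

3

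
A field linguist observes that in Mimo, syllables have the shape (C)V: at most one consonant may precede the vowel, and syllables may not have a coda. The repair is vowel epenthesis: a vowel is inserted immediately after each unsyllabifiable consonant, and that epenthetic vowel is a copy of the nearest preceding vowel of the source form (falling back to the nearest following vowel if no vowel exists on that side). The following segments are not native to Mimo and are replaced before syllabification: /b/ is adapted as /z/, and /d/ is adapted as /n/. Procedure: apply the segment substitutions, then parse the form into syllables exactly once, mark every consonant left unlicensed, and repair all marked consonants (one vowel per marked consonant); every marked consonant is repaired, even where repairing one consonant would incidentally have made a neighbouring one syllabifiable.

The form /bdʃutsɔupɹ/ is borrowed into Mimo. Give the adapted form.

Substitution: /b/ → /z/, /d/ → /n/, giving /znʃutsɔupɹ/.
Syllabifying with onset maximization leaves /z/, /n/, /t/, /p/, /ɹ/ stranded (no codas are permitted; onsets are limited to one consonant).
Each unlicensed consonant becomes the onset of a new syllable: /z/ → /zu/, /n/ → /nu/, /t/ → /tu/, /p/ → /pu/, /ɹ/ → /ɹu/.

zunuʃutusɔupuɹu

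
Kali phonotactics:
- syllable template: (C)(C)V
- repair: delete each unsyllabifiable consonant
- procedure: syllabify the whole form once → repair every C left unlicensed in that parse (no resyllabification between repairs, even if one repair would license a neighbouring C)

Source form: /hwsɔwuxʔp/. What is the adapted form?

wsɔwu

Under (C)(C)V, the unsyllabifiable consonants are /h/, /x/, /ʔ/, /p/ (no codas are permitted; onsets may contain at most 2 consonants).
Deleting the stranded consonants removes /h/, /x/, /ʔ/, /p/.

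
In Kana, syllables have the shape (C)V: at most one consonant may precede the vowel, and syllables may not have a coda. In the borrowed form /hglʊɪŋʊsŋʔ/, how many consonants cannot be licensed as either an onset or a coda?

Syllabifying with onset maximization leaves /h/, /g/, /s/, /ŋ/, /ʔ/ stranded (no codas are permitted; onsets are limited to one consonant).

5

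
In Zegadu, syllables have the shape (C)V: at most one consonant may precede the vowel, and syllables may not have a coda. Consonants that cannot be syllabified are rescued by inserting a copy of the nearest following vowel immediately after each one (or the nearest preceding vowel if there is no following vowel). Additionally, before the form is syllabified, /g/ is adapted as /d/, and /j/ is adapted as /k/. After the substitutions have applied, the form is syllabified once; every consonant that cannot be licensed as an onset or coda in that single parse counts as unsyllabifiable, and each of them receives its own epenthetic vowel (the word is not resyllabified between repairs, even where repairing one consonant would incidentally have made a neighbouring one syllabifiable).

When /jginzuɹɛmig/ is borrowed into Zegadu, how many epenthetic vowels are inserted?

3

After substitution the input is /kdinzuɹɛmid/.
The unsyllabifiable consonants are /k/, /n/, /d/; each receives one epenthetic vowel.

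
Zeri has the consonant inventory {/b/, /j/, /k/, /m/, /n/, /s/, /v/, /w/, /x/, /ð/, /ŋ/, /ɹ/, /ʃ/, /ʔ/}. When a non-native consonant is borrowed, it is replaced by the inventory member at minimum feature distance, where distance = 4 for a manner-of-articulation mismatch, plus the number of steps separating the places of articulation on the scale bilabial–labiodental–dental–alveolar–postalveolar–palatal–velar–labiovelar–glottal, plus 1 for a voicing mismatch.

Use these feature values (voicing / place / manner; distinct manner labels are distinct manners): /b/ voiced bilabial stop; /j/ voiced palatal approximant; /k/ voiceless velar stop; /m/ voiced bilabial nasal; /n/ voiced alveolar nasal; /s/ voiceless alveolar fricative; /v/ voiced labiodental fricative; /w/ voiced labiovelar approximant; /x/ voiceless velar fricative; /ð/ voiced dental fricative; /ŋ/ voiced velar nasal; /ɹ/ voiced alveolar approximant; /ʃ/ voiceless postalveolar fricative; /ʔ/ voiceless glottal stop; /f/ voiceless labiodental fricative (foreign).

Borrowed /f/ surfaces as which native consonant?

/v/ is closest: same manner (fricative), place distance 0 (labiodental→labiodental), voicing differs (+1); total 1. Next closest is /s/ at distance 2.

v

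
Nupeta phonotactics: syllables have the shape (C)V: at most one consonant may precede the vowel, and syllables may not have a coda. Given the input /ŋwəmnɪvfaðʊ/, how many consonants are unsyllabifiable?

3

The consonants /ŋ/, /m/, /v/ cannot be parsed into a legal (C)V syllable (no codas are permitted; onsets are limited to one consonant).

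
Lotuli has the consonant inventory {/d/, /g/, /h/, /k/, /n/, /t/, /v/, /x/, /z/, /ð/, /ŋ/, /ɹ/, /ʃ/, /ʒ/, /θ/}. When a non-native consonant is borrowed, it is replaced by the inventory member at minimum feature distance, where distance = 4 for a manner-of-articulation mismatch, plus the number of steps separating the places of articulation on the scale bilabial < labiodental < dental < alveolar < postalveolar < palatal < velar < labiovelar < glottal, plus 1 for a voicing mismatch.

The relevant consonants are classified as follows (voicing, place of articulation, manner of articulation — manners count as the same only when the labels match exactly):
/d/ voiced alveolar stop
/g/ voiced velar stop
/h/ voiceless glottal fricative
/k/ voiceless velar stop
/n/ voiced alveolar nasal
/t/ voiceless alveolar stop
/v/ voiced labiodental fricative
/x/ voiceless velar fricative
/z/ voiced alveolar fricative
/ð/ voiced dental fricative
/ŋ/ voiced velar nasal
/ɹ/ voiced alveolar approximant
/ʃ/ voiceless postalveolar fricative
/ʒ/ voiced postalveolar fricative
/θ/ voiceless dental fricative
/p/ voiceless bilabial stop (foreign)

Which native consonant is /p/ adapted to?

t

/t/ is closest: same manner (stop), place distance 3 (bilabial→alveolar), same voicing; total 3. Next closest is /d/ at distance 4.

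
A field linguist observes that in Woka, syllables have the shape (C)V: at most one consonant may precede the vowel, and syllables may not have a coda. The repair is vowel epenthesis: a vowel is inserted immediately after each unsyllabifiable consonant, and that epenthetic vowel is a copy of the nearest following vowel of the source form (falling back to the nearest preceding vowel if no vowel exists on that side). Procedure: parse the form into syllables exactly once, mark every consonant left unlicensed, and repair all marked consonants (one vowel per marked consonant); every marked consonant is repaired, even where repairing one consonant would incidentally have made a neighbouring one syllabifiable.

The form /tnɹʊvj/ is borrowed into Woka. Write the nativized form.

Syllabifying with onset maximization leaves /t/, /n/, /v/, /j/ stranded (no codas are permitted; onsets are limited to one consonant).
Each unlicensed consonant becomes the onset of a new syllable: /t/ → /tʊ/, /n/ → /nʊ/, /v/ → /vʊ/, /j/ → /jʊ/.

tʊnʊɹʊvʊjʊ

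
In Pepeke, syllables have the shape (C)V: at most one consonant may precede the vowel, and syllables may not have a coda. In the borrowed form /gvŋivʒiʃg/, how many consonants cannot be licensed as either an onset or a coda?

Syllabifying with onset maximization leaves /g/, /v/, /v/, /ʃ/, /g/ stranded (no codas are permitted; onsets are limited to one consonant).

5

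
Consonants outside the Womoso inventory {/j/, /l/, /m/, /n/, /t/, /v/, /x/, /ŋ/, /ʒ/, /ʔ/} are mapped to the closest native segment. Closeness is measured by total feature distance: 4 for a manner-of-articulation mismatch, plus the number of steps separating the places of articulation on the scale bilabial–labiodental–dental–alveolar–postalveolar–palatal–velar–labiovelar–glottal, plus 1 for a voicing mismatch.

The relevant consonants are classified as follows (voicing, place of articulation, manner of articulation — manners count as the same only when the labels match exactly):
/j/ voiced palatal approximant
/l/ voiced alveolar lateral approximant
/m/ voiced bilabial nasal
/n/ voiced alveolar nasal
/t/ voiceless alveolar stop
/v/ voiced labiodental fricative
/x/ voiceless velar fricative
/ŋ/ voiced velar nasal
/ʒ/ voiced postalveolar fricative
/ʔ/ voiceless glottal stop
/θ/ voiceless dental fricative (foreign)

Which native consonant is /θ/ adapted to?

/v/ is closest: same manner (fricative), place distance 1 (dental→labiodental), voicing differs (+1); total 2. Next closest is /ʒ/ at distance 3.

v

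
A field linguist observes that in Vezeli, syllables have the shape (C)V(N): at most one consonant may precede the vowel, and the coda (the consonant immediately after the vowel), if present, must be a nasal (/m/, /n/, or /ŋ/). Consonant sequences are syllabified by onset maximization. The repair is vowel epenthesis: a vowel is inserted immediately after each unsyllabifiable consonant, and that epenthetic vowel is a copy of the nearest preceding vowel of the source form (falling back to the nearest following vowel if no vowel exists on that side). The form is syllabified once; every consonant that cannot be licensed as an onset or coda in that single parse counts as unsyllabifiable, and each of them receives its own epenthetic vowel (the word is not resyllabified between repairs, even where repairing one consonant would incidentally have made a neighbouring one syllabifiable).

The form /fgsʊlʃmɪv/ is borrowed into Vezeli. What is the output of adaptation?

fʊgʊsʊlʊʃʊmɪvɪ

Under (C)V(N), the unsyllabifiable consonants are /f/, /g/, /l/, /ʃ/, /v/ (only a nasal (/m/, /n/, or /ŋ/) is licensed in coda position; onsets are limited to one consonant).
Each unlicensed consonant becomes the onset of a new syllable: /f/ → /fʊ/, /g/ → /gʊ/, /l/ → /lʊ/, /ʃ/ → /ʃʊ/, /v/ → /vɪ/.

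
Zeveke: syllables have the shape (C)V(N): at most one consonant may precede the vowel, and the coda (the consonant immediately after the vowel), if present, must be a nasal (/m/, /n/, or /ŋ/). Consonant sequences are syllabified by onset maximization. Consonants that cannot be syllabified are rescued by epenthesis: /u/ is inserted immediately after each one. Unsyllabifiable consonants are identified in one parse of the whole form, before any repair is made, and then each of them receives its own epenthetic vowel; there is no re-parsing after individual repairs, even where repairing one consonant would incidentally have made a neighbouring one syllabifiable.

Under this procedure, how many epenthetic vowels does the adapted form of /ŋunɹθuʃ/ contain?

2

The unsyllabifiable consonants are /ɹ/, /ʃ/; each receives one epenthetic vowel.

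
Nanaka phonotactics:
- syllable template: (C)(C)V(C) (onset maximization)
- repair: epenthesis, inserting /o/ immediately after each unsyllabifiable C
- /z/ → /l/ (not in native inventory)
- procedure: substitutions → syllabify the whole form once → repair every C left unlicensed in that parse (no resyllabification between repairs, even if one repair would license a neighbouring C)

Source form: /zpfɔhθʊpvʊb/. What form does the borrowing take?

Substitution: /z/ → /l/, giving /lpfɔhθʊpvʊb/.
Under (C)(C)V(C), the unsyllabifiable consonants are /l/ (at most one coda consonant is licensed; onsets may contain at most 2 consonants).
Inserting the epenthetic vowel yields /l/ → /lo/.

lopfɔhθʊpvʊb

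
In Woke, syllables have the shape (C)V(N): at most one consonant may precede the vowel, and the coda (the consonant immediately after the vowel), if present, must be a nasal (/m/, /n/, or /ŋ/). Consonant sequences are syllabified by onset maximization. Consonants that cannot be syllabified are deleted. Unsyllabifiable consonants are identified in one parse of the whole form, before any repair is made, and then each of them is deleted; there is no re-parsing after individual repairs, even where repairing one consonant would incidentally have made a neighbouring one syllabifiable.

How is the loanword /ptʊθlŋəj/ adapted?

tʊŋə

Syllabifying with onset maximization leaves /p/, /θ/, /l/, /j/ stranded (only a nasal (/m/, /n/, or /ŋ/) is licensed in coda position; onsets are limited to one consonant).
Deleting the stranded consonants removes /p/, /θ/, /l/, /j/.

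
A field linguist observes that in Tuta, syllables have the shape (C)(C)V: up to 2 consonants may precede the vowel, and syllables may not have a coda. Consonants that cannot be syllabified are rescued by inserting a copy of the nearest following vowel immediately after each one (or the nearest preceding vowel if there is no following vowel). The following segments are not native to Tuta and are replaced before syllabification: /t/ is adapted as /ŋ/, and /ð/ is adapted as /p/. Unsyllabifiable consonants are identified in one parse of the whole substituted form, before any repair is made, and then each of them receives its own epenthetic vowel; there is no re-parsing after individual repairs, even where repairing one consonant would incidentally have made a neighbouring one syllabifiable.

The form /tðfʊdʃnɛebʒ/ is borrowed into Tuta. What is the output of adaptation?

ŋʊpfʊdɛʃnɛebeʒe

Substitution: /t/ → /ŋ/, /ð/ → /p/, giving /ŋpfʊdʃnɛebʒ/.
The consonants /ŋ/, /d/, /b/, /ʒ/ cannot be parsed into a legal (C)(C)V syllable (no codas are permitted; onsets may contain at most 2 consonants).
Epenthesis after each stranded consonant: /ŋ/ → /ŋʊ/, /d/ → /dɛ/, /b/ → /be/, /ʒ/ → /ʒe/.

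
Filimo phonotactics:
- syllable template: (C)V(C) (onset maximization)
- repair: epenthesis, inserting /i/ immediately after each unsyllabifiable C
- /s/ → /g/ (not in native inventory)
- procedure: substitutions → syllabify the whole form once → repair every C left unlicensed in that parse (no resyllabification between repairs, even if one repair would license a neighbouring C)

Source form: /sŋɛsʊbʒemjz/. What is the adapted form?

giŋɛgʊbʒemjizi

Substitution: /s/ → /g/, giving /gŋɛgʊbʒemjz/.
The consonants /g/, /j/, /z/ cannot be parsed into a legal (C)V(C) syllable (at most one coda consonant is licensed; onsets are limited to one consonant).
Epenthesis after each stranded consonant: /g/ → /gi/, /j/ → /ji/, /z/ → /zi/.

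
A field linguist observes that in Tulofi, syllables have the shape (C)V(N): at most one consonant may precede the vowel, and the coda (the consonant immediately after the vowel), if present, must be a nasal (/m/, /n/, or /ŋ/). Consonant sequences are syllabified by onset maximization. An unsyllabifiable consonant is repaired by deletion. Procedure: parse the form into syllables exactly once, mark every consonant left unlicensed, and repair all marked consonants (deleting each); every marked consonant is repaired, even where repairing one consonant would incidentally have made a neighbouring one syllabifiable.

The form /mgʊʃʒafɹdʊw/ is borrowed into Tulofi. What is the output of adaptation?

gʊʒadʊ

Under (C)V(N), the unsyllabifiable consonants are /m/, /ʃ/, /f/, /ɹ/, /w/ (only a nasal (/m/, /n/, or /ŋ/) is licensed in coda position; onsets are limited to one consonant).
Each unlicensed consonant is deleted: /m/, /ʃ/, /f/, /ɹ/, /w/.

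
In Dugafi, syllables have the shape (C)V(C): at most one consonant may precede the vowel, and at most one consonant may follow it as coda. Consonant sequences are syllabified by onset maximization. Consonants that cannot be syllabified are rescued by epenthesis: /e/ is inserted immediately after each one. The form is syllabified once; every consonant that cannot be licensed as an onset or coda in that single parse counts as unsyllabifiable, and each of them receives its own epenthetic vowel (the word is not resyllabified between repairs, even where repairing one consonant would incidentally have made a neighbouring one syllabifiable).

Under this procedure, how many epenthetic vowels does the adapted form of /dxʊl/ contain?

The unsyllabifiable consonants are /d/; each receives one epenthetic vowel.

1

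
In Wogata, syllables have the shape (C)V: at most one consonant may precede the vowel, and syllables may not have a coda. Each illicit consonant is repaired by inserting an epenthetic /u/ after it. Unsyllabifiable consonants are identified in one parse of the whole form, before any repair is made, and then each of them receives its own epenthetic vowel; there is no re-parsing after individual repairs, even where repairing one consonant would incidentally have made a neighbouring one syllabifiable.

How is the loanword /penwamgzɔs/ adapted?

Syllabifying with onset maximization leaves /n/, /m/, /g/, /s/ stranded (no codas are permitted; onsets are limited to one consonant).
Epenthesis after each stranded consonant: /n/ → /nu/, /m/ → /mu/, /g/ → /gu/, /s/ → /su/.

penuwamuguzɔsu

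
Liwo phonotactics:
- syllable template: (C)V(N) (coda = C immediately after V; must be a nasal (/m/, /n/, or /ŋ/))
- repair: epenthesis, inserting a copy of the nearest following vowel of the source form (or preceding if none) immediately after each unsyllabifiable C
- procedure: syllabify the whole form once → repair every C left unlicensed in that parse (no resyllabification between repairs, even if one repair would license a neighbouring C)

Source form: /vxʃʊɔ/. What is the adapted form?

vʊxʊʃʊɔ

The consonants /v/, /x/ cannot be parsed into a legal (C)V(N) syllable (only a nasal (/m/, /n/, or /ŋ/) is licensed in coda position; onsets are limited to one consonant).
Epenthesis after each stranded consonant: /v/ → /vʊ/, /x/ → /xʊ/.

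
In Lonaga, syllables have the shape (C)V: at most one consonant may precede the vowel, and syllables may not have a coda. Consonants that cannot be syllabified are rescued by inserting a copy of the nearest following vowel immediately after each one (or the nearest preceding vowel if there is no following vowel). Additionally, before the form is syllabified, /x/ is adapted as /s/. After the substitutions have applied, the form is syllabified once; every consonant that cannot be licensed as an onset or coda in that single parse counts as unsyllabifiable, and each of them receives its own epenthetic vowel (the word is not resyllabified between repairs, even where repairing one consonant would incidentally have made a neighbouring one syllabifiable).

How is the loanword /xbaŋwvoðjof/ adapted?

Substitution: /x/ → /s/, giving /sbaŋwvoðjof/.
Under (C)V, the unsyllabifiable consonants are /s/, /ŋ/, /w/, /ð/, /f/ (no codas are permitted; onsets are limited to one consonant).
Each unlicensed consonant becomes the onset of a new syllable: /s/ → /sa/, /ŋ/ → /ŋo/, /w/ → /wo/, /ð/ → /ðo/, /f/ → /fo/.

sabaŋowovoðojofo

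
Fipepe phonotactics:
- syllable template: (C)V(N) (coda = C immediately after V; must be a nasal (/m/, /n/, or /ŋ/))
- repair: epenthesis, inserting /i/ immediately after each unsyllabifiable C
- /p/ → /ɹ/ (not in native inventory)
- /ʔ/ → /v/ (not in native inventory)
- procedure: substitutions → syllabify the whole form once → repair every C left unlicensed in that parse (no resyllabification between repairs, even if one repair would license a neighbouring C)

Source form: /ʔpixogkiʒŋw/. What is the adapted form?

Substitution: /ʔ/ → /v/, /p/ → /ɹ/, giving /vɹixogkiʒŋw/.
Under (C)V(N), the unsyllabifiable consonants are /v/, /g/, /ʒ/, /ŋ/, /w/ (only a nasal (/m/, /n/, or /ŋ/) is licensed in coda position; onsets are limited to one consonant).
Epenthesis after each stranded consonant: /v/ → /vi/, /g/ → /gi/, /ʒ/ → /ʒi/, /ŋ/ → /ŋi/, /w/ → /wi/.

viɹixogikiʒiŋiwi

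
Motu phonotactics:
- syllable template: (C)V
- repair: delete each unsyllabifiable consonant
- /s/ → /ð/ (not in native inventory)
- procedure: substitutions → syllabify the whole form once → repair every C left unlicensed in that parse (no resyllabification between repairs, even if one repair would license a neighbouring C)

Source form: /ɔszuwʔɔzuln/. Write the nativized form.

ɔzuʔɔzu

Substitution: /s/ → /ð/, giving /ɔðzuwʔɔzuln/.
The consonants /ð/, /w/, /l/, /n/ cannot be parsed into a legal (C)V syllable (no codas are permitted; onsets are limited to one consonant).
Each unlicensed consonant is deleted: /ð/, /w/, /l/, /n/.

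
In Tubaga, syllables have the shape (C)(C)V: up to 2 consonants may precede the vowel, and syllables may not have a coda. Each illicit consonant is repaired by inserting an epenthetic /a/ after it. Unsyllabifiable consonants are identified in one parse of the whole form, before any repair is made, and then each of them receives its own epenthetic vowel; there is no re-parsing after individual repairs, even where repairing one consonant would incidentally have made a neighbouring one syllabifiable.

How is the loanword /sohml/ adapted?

sohamala

Under (C)(C)V, the unsyllabifiable consonants are /h/, /m/, /l/ (no codas are permitted; onsets may contain at most 2 consonants).
Each unlicensed consonant becomes the onset of a new syllable: /h/ → /ha/, /m/ → /ma/, /l/ → /la/.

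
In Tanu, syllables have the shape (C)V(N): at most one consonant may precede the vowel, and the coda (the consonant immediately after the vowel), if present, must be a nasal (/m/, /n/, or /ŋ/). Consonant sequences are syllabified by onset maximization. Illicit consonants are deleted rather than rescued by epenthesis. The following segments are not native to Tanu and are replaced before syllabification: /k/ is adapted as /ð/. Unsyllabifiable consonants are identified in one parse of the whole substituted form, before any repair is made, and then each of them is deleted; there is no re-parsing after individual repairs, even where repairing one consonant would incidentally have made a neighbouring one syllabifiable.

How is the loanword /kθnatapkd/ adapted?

Substitution: /k/ → /ð/, giving /ðθnatapðd/.
Under (C)V(N), the unsyllabifiable consonants are /ð/, /θ/, /p/, /ð/, /d/ (only a nasal (/m/, /n/, or /ŋ/) is licensed in coda position; onsets are limited to one consonant).
Each unlicensed consonant is deleted: /ð/, /θ/, /p/, /ð/, /d/.

nata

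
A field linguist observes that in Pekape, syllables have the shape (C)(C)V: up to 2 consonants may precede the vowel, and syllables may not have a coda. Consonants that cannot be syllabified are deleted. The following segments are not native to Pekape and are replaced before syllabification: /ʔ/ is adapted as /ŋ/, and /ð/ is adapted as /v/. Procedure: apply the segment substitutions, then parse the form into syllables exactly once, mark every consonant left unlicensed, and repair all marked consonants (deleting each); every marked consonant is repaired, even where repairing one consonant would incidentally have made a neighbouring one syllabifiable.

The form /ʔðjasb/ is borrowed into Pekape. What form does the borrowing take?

vja

Substitution: /ʔ/ → /ŋ/, /ð/ → /v/, giving /ŋvjasb/.
Syllabifying with onset maximization leaves /ŋ/, /s/, /b/ stranded (no codas are permitted; onsets may contain at most 2 consonants).
Deletion applies to /ŋ/, /s/, /b/.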